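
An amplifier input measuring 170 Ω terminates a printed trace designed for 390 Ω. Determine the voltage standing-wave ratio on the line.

Γ = (170 − 390)/(170 + 390) = -0.393
VSWR = (1 + 0.393)/(1 − 0.393)

VSWR ≈ 2.29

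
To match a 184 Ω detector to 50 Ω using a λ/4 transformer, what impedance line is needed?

Z_qwt ≈ 95.9 Ω

Z_qwt = √(Z_0·R_L) = √(50 × 184) = √9200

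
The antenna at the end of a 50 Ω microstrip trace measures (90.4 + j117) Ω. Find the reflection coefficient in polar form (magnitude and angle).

Γ ≈ 0.677 ∠ 31.1°

Γ = (Z_L − Z_0)/(Z_L + Z_0) = (40.4 + j117)/(140.4 + j117)
|Γ| = 124/183 = 0.677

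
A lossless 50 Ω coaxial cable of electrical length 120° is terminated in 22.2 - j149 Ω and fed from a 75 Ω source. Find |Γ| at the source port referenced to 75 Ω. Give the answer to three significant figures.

|Γ| ≈ 0.918

tan(βl) = -1.73
Z_in = Z_0·(Z_L + jZ_0·tanβl)/(Z_0 + jZ_L·tanβl) = 4.96 + j55.7 Ω
Γ_s = (Z_in − Z_s)/(Z_in + Z_s) = (-70 + j55.7)/(80 + j55.7), |Γ_s| = 0.918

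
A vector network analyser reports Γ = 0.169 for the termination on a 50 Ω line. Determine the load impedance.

Z_L ≈ 70.3 Ω

Z_L = Z_0·(1 + Γ)/(1 − Γ) = 50·(1.17)/(0.831)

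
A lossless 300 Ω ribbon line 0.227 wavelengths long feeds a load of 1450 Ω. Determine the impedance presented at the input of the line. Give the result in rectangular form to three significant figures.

Z_in ≈ 63.3 − j41.8 Ω

βl = 2π × 0.227 = 81.7°
tan(βl) = tan(81.7°) = 6.87
Z_in = Z_0·(Z_L + jZ_0·tanβl)/(Z_0 + jZ_L·tanβl)
     = 300·(1450 + j2060)/(300 + j9960)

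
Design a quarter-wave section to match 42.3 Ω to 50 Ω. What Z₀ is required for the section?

Z_qwt = √(Z_0·R_L) = √(50 × 42.3) = √2115

Z_qwt ≈ 46 Ω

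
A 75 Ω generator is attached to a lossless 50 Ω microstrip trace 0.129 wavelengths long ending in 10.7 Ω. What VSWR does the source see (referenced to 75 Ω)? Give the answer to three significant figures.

VSWR ≈ 5

βl = 2π × 0.129 = 46.4°
tan(βl) = 1.05
Z_in = Z_0·(Z_L + jZ_0·tanβl)/(Z_0 + jZ_L·tanβl) = 21.4 + j47.8 Ω
Γ_s = (Z_in − Z_s)/(Z_in + Z_s) = (-53.6 + j47.8)/(96.4 + j47.8), |Γ_s| = 0.667
VSWR = (1 + |Γ_s|)/(1 − |Γ_s|)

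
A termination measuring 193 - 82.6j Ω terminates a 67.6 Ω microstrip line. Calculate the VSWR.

VSWR ≈ 3.44

Γ = (Z_L − Z_0)/(Z_L + Z_0) = (125.4 − j82.6)/(260.6 − j82.6)
|Γ| = 150/273 = 0.549
VSWR = (1 + |Γ|)/(1 − |Γ|) = 1.55/0.451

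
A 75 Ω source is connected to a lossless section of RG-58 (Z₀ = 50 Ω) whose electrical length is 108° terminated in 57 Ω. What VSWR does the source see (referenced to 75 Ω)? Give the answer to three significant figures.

tan(βl) = -3.08
Z_in = Z_0·(Z_L + jZ_0·tanβl)/(Z_0 + jZ_L·tanβl) = 44.8 + j3.46 Ω
Γ_s = (Z_in − Z_s)/(Z_in + Z_s) = (-30.2 + j3.46)/(120 + j3.46), |Γ_s| = 0.253
VSWR = (1 + |Γ_s|)/(1 − |Γ_s|)

VSWR ≈ 1.68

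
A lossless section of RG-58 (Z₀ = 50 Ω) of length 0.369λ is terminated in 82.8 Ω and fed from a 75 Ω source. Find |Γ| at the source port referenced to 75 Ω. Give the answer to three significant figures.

βl = 2π × 0.369 = 133°
tan(βl) = -1.08
Z_in = Z_0·(Z_L + jZ_0·tanβl)/(Z_0 + jZ_L·tanβl) = 42.8 + j22.4 Ω
Γ_s = (Z_in − Z_s)/(Z_in + Z_s) = (-32.2 + j22.4)/(118 + j22.4), |Γ_s| = 0.328

|Γ| ≈ 0.328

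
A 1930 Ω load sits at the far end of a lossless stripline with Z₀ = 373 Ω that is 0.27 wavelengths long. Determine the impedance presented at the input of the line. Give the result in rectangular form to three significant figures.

βl = 2π × 0.27 = 97.2°
tan(βl) = tan(97.2°) = -7.92
Z_in = Z_0·(Z_L + jZ_0·tanβl)/(Z_0 + jZ_L·tanβl)
     = 373·(1930 − j2950)/(373 − j15300)

Z_in ≈ 73.2 + j45.3 Ω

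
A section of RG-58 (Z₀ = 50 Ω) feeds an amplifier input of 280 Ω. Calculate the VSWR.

VSWR ≈ 5.6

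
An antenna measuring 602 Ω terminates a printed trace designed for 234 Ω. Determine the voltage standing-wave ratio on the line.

Γ = (602 − 234)/(602 + 234) = 0.44
VSWR = (1 + 0.44)/(1 − 0.44)

VSWR ≈ 2.57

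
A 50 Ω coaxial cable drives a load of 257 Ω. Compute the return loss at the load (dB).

Γ = (257 − 50)/(257 + 50) = 0.674
RL = −20·log₁₀|Γ| = −20·log₁₀(0.674)

RL ≈ 3.42 dB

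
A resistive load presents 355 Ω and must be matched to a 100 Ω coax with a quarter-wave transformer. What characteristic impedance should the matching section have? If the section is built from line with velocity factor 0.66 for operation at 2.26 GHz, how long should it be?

Z_qwt ≈ 188 Ω; length ≈ 2.19 cm

Z_qwt = √(Z_0·R_L) = √(100 × 355) = √35500
λ = 0.66·c/f = 0.0876 m, so l = λ/4 = 0.0219 m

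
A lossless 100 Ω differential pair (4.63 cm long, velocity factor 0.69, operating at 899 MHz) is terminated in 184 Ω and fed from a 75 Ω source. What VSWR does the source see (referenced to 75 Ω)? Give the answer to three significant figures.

λ = v/f = 0.69·c / 899 MHz = 0.23 m
βl = 2π·l/λ = 2π × 0.201 = 72.4°
tan(βl) = 3.15
Z_in = Z_0·(Z_L + jZ_0·tanβl)/(Z_0 + jZ_L·tanβl) = 58.1 − j21.7 Ω
Γ_s = (Z_in − Z_s)/(Z_in + Z_s) = (-16.9 − j21.7)/(133 − j21.7), |Γ_s| = 0.204
VSWR = (1 + |Γ_s|)/(1 − |Γ_s|)

VSWR ≈ 1.51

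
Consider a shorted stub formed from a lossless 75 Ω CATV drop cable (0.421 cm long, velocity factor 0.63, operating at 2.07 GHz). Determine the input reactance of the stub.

X_in ≈ 22.4 Ω (inductive)

λ = v/f = 0.63·c / 2.07 GHz = 0.0913 m
βl = 2π·l/λ = 2π × 0.0461 = 16.6°
tan(βl) = 0.298
For a shorted stub, Z_in = jZ_0·tan(βl)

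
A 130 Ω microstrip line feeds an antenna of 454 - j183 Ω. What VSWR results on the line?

VSWR ≈ 4.1

Γ = (Z_L − Z_0)/(Z_L + Z_0) = (324 − j183)/(584 − j183)
|Γ| = 372/612 = 0.608
VSWR = (1 + |Γ|)/(1 − |Γ|) = 1.61/0.392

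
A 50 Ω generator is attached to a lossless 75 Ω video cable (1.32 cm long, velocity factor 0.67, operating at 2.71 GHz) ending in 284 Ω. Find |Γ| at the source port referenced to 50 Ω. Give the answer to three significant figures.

|Γ| ≈ 0.52

λ = v/f = 0.67·c / 2.71 GHz = 0.0742 m
βl = 2π·l/λ = 2π × 0.178 = 64.1°
tan(βl) = 2.06
Z_in = Z_0·(Z_L + jZ_0·tanβl)/(Z_0 + jZ_L·tanβl) = 24.1 − j33.4 Ω
Γ_s = (Z_in − Z_s)/(Z_in + Z_s) = (-25.9 − j33.4)/(74.1 − j33.4), |Γ_s| = 0.52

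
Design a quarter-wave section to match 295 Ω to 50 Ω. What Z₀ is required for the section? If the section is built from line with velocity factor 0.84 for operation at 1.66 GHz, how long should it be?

Z_qwt = √(Z_0·R_L) = √(50 × 295) = √14750
λ = 0.84·c/f = 0.152 m, so l = λ/4 = 0.038 m

Z_qwt ≈ 121 Ω; length ≈ 3.8 cm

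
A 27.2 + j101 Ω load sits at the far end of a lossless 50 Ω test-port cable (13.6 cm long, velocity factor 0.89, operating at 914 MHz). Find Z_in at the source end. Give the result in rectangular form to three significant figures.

Z_in ≈ 13.6 + j63.5 Ω

λ = v/f = 0.89·c / 914 MHz = 0.292 m
βl = 2π·l/λ = 2π × 0.466 = 168°
tan(βl) = tan(168°) = -0.22
Z_in = Z_0·(Z_L + jZ_0·tanβl)/(Z_0 + jZ_L·tanβl)
     = 50·(27.2 + j90)/(72.2 − j5.98)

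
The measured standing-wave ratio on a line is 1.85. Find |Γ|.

|Γ| = (S − 1)/(S + 1) = (1.85 − 1)/(1.85 + 1) = 0.85/2.85

|Γ| ≈ 0.298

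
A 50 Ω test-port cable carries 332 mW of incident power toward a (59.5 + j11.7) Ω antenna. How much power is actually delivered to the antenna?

|Γ| = |(9.5 + j11.7)/(109.5 + j11.7)| = 0.137
|Γ|² = 0.0187
P_refl = |Γ|²·P_inc = 6.22 mW, P_del = (1 − |Γ|²)·P_inc = 326 mW

P_delivered ≈ 326 mW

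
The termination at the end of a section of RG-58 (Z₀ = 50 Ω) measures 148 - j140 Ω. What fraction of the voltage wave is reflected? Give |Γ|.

|Γ| ≈ 0.705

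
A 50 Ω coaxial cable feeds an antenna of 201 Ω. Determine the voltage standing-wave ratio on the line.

VSWR ≈ 4.02

Γ = (201 − 50)/(201 + 50) = 0.602
VSWR = (1 + 0.602)/(1 − 0.602)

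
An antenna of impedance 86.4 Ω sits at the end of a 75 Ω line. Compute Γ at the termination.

Γ = (Z_L − Z_0)/(Z_L + Z_0) = (86.4 − 75)/(86.4 + 75) = 11.4/161.4

Γ = 0.0706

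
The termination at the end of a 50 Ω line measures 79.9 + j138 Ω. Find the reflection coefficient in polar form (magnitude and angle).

Γ ≈ 0.745 ∠ 31°

Γ = (Z_L − Z_0)/(Z_L + Z_0) = (29.9 + j138)/(129.9 + j138)
|Γ| = 141/190 = 0.745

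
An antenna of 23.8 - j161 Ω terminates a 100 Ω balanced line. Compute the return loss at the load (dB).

Γ = (-76.2 − j161)/(123.8 − j161), |Γ| = 0.877
RL = −20·log₁₀|Γ| = −20·log₁₀(0.877)

RL ≈ 1.14 dB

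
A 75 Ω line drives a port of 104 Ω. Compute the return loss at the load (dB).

RL ≈ 15.8 dB

Γ = (104 − 75)/(104 + 75) = 0.162
RL = −20·log₁₀|Γ| = −20·log₁₀(0.162)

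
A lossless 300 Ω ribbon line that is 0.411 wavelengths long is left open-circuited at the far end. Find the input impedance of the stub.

Z_in ≈ +j479 Ω

βl = 2π × 0.411 = 148°
tan(βl) = -0.626
For an open-circuited stub, Z_in = −jZ_0·cot(βl) = −jZ_0/tan(βl)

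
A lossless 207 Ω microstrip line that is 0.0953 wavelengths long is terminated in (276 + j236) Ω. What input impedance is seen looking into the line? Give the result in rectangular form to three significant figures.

Z_in ≈ 461 − j191 Ω

βl = 2π × 0.0953 = 34.3°
tan(βl) = tan(34.3°) = 0.682
Z_in = Z_0·(Z_L + jZ_0·tanβl)/(Z_0 + jZ_L·tanβl)
     = 207·(276 + j377)/(46 + j188)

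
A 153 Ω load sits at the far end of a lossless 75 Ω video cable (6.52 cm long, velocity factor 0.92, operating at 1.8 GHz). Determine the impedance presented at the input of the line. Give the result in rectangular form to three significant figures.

Z_in ≈ 92.8 + j58.1 Ω

λ = v/f = 0.92·c / 1.8 GHz = 0.153 m
βl = 2π·l/λ = 2π × 0.425 = 153°
tan(βl) = tan(153°) = -0.508
Z_in = Z_0·(Z_L + jZ_0·tanβl)/(Z_0 + jZ_L·tanβl)
     = 75·(153 − j38.1)/(75 − j77.7)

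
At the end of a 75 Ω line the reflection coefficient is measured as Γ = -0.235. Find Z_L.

Z_L = Z_0·(1 + Γ)/(1 − Γ) = 75·(0.765)/(1.23)

Z_L ≈ 46.5 Ω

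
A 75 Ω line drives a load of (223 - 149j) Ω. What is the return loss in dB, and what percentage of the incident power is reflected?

Γ = (148 − j149)/(298 − j149), |Γ| = 0.63
RL = −20·log₁₀(0.63) = 4.01 dB
P_refl/P_inc = |Γ|² = 0.397

RL ≈ 4.01 dB; 39.7% of incident power reflected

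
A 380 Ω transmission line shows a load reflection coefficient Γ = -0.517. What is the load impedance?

Z_L ≈ 121 Ω

Z_L = Z_0·(1 + Γ)/(1 − Γ) = 380·(0.483)/(1.52)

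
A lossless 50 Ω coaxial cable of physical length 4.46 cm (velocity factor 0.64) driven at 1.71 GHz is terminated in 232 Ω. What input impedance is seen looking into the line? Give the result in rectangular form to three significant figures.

λ = v/f = 0.64·c / 1.71 GHz = 0.112 m
βl = 2π·l/λ = 2π × 0.397 = 143°
tan(βl) = tan(143°) = -0.754
Z_in = Z_0·(Z_L + jZ_0·tanβl)/(Z_0 + jZ_L·tanβl)
     = 50·(232 − j37.7)/(50 − j175)

Z_in ≈ 27.5 + j58.5 Ω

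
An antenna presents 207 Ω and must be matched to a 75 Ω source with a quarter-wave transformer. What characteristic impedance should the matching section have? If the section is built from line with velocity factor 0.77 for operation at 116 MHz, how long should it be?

Z_qwt ≈ 125 Ω; length ≈ 49.8 cm

Z_qwt = √(Z_0·R_L) = √(75 × 207) = √15520
λ = 0.77·c/f = 1.99 m, so l = λ/4 = 0.498 m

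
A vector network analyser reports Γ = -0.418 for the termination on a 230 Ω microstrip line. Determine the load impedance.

Z_L = Z_0·(1 + Γ)/(1 − Γ) = 230·(0.582)/(1.42)

Z_L ≈ 94.4 Ω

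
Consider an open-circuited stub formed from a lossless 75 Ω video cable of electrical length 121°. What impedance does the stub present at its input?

Z_in ≈ +j45.1 Ω

tan(βl) = -1.66
For an open-circuited stub, Z_in = −jZ_0·cot(βl) = −jZ_0/tan(βl)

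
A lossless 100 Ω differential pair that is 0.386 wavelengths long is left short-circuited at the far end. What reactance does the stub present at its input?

X_in ≈ -87.1 Ω (capacitive)

βl = 2π × 0.386 = 139°
tan(βl) = -0.871
For a short-circuited stub, Z_in = jZ_0·tan(βl)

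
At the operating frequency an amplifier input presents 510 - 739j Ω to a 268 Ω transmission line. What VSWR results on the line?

VSWR ≈ 6.26

Γ = (Z_L − Z_0)/(Z_L + Z_0) = (242 − j739)/(778 − j739)
|Γ| = 778/1070 = 0.725
VSWR = (1 + |Γ|)/(1 − |Γ|) = 1.72/0.275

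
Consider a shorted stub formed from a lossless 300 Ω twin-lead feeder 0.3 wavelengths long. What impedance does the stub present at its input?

βl = 2π × 0.3 = 108°
tan(βl) = -3.08
For a shorted stub, Z_in = jZ_0·tan(βl)

Z_in ≈ −j923 Ω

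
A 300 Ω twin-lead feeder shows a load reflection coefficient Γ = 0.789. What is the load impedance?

Z_L ≈ 2540 Ω

Z_L = Z_0·(1 + Γ)/(1 − Γ) = 300·(1.79)/(0.211)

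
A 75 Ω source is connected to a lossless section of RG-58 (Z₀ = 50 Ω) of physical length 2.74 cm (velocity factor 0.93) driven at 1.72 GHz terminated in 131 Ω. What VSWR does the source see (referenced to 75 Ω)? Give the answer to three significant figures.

VSWR ≈ 3.45

λ = v/f = 0.93·c / 1.72 GHz = 0.162 m
βl = 2π·l/λ = 2π × 0.169 = 60.8°
tan(βl) = 1.79
Z_in = Z_0·(Z_L + jZ_0·tanβl)/(Z_0 + jZ_L·tanβl) = 24 − j22.8 Ω
Γ_s = (Z_in − Z_s)/(Z_in + Z_s) = (-51 − j22.8)/(99 − j22.8), |Γ_s| = 0.551
VSWR = (1 + |Γ_s|)/(1 − |Γ_s|)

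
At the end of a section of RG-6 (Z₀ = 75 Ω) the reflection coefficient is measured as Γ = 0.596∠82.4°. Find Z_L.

Z_L = Z_0·(1 + Γ)/(1 − Γ) = 75·(1.08 + j0.591)/(0.921 − j0.591)

Z_L ≈ 40.4 + j74 Ω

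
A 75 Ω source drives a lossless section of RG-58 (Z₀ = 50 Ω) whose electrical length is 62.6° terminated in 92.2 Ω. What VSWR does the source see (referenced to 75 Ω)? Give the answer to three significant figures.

tan(βl) = 1.93
Z_in = Z_0·(Z_L + jZ_0·tanβl)/(Z_0 + jZ_L·tanβl) = 31.9 − j17 Ω
Γ_s = (Z_in − Z_s)/(Z_in + Z_s) = (-43.1 − j17)/(107 − j17), |Γ_s| = 0.428
VSWR = (1 + |Γ_s|)/(1 − |Γ_s|)

VSWR ≈ 2.5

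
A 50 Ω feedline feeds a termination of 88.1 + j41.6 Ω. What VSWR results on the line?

VSWR ≈ 2.28

Γ = (Z_L − Z_0)/(Z_L + Z_0) = (38.1 + j41.6)/(138.1 + j41.6)
|Γ| = 56.4/144 = 0.391
VSWR = (1 + |Γ|)/(1 − |Γ|) = 1.39/0.609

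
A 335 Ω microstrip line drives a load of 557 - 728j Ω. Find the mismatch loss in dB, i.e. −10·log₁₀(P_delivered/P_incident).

Γ = (222 − j728)/(892 − j728), |Γ| = 0.661
|Γ|² = 0.437, so P_del/P_inc = 1 − |Γ|² = 0.563
ML = −10·log₁₀(1 − |Γ|²)

mismatch loss ≈ 2.49 dB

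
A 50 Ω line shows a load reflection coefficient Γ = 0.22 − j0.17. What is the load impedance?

Z_L = Z_0·(1 + Γ)/(1 − Γ) = 50·(1.22 − j0.17)/(0.78 + j0.17)

Z_L ≈ 72.4 − j26.7 Ω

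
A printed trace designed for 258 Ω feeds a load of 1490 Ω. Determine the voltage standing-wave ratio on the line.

VSWR ≈ 5.78

Γ = (1490 − 258)/(1490 + 258) = 0.705
VSWR = (1 + 0.705)/(1 − 0.705)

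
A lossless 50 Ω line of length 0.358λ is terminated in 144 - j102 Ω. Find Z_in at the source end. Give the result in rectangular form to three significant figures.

Z_in ≈ 24.2 + j50.7 Ω

βl = 2π × 0.358 = 129°
tan(βl) = tan(129°) = -1.24
Z_in = Z_0·(Z_L + jZ_0·tanβl)/(Z_0 + jZ_L·tanβl)
     = 50·(144 − j164)/(-76.5 − j179)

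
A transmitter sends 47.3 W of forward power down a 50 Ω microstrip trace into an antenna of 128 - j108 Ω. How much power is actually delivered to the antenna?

|Γ| = |(78 − j108)/(178 − j108)| = 0.64
|Γ|² = 0.409
P_refl = |Γ|²·P_inc = 19.4 W, P_del = (1 − |Γ|²)·P_inc = 27.9 W

P_delivered ≈ 27.9 W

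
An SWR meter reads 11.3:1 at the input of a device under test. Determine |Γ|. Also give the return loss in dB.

|Γ| ≈ 0.837; return loss ≈ 1.54 dB

|Γ| = (S − 1)/(S + 1) = (11.3 − 1)/(11.3 + 1) = 10.3/12.3
RL = −20·log₁₀|Γ| = −20·log₁₀(0.837)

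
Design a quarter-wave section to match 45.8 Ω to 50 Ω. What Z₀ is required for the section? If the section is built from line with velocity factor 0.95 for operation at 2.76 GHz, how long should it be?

Z_qwt ≈ 47.9 Ω; length ≈ 2.58 cm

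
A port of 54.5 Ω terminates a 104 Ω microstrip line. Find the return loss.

Γ = (54.5 − 104)/(54.5 + 104) = -0.312
RL = −20·log₁₀|Γ| = −20·log₁₀(0.312)

RL ≈ 10.1 dB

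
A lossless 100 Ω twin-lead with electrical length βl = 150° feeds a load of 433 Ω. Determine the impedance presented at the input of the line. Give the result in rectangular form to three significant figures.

Z_in ≈ 79.6 + j141 Ω

tan(βl) = tan(150°) = -0.577
Z_in = Z_0·(Z_L + jZ_0·tanβl)/(Z_0 + jZ_L·tanβl)
     = 100·(433 − j57.7)/(100 − j250)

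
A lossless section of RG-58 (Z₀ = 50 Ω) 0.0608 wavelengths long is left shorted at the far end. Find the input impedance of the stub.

Z_in ≈ +j20.1 Ω

βl = 2π × 0.0608 = 21.9°
tan(βl) = 0.402
For a shorted stub, Z_in = jZ_0·tan(βl)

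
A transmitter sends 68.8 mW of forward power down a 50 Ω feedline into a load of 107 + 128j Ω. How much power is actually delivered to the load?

|Γ| = |(57 + j128)/(157 + j128)| = 0.692
|Γ|² = 0.478
P_refl = |Γ|²·P_inc = 32.9 mW, P_del = (1 − |Γ|²)·P_inc = 35.9 mW

P_delivered ≈ 35.9 mW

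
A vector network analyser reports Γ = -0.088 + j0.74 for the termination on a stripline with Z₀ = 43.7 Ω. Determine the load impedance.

Z_L = Z_0·(1 + Γ)/(1 − Γ) = 43.7·(0.912 + j0.74)/(1.09 − j0.74)

Z_L ≈ 11.2 + j37.4 Ω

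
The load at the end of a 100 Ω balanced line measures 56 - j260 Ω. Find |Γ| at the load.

Γ = (Z_L − Z_0)/(Z_L + Z_0) = (-44 − j260)/(156 − j260)
|Γ| = 264/303

|Γ| ≈ 0.87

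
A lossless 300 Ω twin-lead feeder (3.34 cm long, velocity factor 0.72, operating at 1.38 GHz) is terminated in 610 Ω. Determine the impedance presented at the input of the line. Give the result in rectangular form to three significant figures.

Z_in ≈ 154 − j52.6 Ω

λ = v/f = 0.72·c / 1.38 GHz = 0.157 m
βl = 2π·l/λ = 2π × 0.213 = 76.8°
tan(βl) = tan(76.8°) = 4.27
Z_in = Z_0·(Z_L + jZ_0·tanβl)/(Z_0 + jZ_L·tanβl)
     = 300·(610 + j1280)/(300 + j2600)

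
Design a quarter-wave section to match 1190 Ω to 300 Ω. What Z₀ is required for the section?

Z_qwt = √(Z_0·R_L) = √(300 × 1190) = √357000

Z_qwt ≈ 597 Ω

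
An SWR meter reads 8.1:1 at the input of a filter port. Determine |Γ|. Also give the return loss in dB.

|Γ| = (S − 1)/(S + 1) = (8.1 − 1)/(8.1 + 1) = 7.1/9.1
RL = −20·log₁₀|Γ| = −20·log₁₀(0.78)

|Γ| ≈ 0.78; return loss ≈ 2.16 dB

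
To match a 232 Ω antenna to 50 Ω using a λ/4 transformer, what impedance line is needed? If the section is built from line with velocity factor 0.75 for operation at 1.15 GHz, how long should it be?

Z_qwt = √(Z_0·R_L) = √(50 × 232) = √11600
λ = 0.75·c/f = 0.196 m, so l = λ/4 = 0.0489 m

Z_qwt ≈ 108 Ω; length ≈ 4.89 cm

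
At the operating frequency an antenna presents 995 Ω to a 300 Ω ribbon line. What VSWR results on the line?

VSWR ≈ 3.32

Γ = (995 − 300)/(995 + 300) = 0.537
VSWR = (1 + 0.537)/(1 − 0.537)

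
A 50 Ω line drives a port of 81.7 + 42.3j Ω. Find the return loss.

RL ≈ 8.36 dB

Γ = (31.7 + j42.3)/(131.7 + j42.3), |Γ| = 0.382
RL = −20·log₁₀|Γ| = −20·log₁₀(0.382)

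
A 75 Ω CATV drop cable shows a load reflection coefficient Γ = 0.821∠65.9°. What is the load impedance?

Z_L ≈ 24.4 + j112 Ω

Z_L = Z_0·(1 + Γ)/(1 − Γ) = 75·(1.34 + j0.749)/(0.665 − j0.749)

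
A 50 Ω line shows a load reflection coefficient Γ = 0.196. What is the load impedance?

Z_L ≈ 74.4 Ω

Z_L = Z_0·(1 + Γ)/(1 − Γ) = 50·(1.2)/(0.804)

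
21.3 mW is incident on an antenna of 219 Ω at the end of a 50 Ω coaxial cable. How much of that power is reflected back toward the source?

P_reflected ≈ 8.41 mW

Γ = (219 − 50)/(219 + 50) = 0.628
|Γ|² = 0.395
P_refl = |Γ|²·P_inc = 8.41 mW, P_del = (1 − |Γ|²)·P_inc = 12.9 mW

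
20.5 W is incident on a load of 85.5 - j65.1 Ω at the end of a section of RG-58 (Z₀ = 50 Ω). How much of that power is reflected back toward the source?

|Γ| = |(35.5 − j65.1)/(135.5 − j65.1)| = 0.493
|Γ|² = 0.243
P_refl = |Γ|²·P_inc = 4.99 W, P_del = (1 − |Γ|²)·P_inc = 15.5 W

P_reflected ≈ 4.99 W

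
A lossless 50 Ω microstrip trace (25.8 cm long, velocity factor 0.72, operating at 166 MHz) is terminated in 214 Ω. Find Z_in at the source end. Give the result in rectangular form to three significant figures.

λ = v/f = 0.72·c / 166 MHz = 1.3 m
βl = 2π·l/λ = 2π × 0.198 = 71.4°
tan(βl) = tan(71.4°) = 2.97
Z_in = Z_0·(Z_L + jZ_0·tanβl)/(Z_0 + jZ_L·tanβl)
     = 50·(214 + j148)/(50 + j635)

Z_in ≈ 12.9 − j15.8 Ω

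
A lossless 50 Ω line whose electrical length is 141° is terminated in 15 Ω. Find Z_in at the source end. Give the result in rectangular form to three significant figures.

Z_in ≈ 23.5 − j34.8 Ω

tan(βl) = tan(141°) = -0.81
Z_in = Z_0·(Z_L + jZ_0·tanβl)/(Z_0 + jZ_L·tanβl)
     = 50·(15 − j40.5)/(50 − j12.1)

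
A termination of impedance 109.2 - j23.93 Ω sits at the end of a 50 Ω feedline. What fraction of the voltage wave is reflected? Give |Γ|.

|Γ| ≈ 0.397

Γ = (Z_L − Z_0)/(Z_L + Z_0) = (59.2 − j23.93)/(159.2 − j23.93)
|Γ| = 63.9/161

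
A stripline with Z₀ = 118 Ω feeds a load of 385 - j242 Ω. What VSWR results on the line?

VSWR ≈ 4.64

Γ = (Z_L − Z_0)/(Z_L + Z_0) = (267 − j242)/(503 − j242)
|Γ| = 360/558 = 0.646
VSWR = (1 + |Γ|)/(1 − |Γ|) = 1.65/0.354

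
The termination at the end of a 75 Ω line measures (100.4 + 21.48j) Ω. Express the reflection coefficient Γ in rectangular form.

Γ = (Z_L − Z_0)/(Z_L + Z_0) = (25.4 + j21.48)/(175.4 + j21.48)

Γ ≈ 0.157 + j0.103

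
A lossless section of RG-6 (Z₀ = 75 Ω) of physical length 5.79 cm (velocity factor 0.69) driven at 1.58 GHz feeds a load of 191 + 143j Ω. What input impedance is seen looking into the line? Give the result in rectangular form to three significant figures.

Z_in ≈ 55.7 + j97.5 Ω

λ = v/f = 0.69·c / 1.58 GHz = 0.131 m
βl = 2π·l/λ = 2π × 0.442 = 159°
tan(βl) = tan(159°) = -0.382
Z_in = Z_0·(Z_L + jZ_0·tanβl)/(Z_0 + jZ_L·tanβl)
     = 75·(191 + j114)/(130 − j72.9)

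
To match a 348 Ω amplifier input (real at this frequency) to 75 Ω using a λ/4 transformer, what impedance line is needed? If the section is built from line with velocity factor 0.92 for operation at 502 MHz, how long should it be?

Z_qwt ≈ 162 Ω; length ≈ 13.7 cm

Z_qwt = √(Z_0·R_L) = √(75 × 348) = √26100
λ = 0.92·c/f = 0.55 m, so l = λ/4 = 0.137 m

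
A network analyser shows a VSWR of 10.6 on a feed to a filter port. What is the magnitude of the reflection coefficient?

|Γ| ≈ 0.828

|Γ| = (S − 1)/(S + 1) = (10.6 − 1)/(10.6 + 1) = 9.6/11.6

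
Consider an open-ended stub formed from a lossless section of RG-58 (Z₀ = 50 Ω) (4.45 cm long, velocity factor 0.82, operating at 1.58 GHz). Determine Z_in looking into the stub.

λ = v/f = 0.82·c / 1.58 GHz = 0.156 m
βl = 2π·l/λ = 2π × 0.286 = 103°
tan(βl) = -4.37
For an open-ended stub, Z_in = −jZ_0·cot(βl) = −jZ_0/tan(βl)

Z_in ≈ +j11.4 Ω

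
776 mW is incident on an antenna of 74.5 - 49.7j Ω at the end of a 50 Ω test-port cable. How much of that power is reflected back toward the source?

P_reflected ≈ 133 mW

|Γ| = |(24.5 − j49.7)/(124.5 − j49.7)| = 0.413
|Γ|² = 0.171
P_refl = |Γ|²·P_inc = 133 mW, P_del = (1 − |Γ|²)·P_inc = 643 mW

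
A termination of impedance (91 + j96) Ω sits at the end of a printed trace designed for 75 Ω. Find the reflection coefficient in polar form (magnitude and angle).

Γ = (Z_L − Z_0)/(Z_L + Z_0) = (16 + j96)/(166 + j96)
|Γ| = 97.3/192 = 0.508

Γ ≈ 0.508 ∠ 50.5°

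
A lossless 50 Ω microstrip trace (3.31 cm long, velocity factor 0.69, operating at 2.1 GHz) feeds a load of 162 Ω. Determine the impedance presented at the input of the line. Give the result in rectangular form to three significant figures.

Z_in ≈ 20.3 + j26.2 Ω

λ = v/f = 0.69·c / 2.1 GHz = 0.0986 m
βl = 2π·l/λ = 2π × 0.336 = 121°
tan(βl) = tan(121°) = -1.67
Z_in = Z_0·(Z_L + jZ_0·tanβl)/(Z_0 + jZ_L·tanβl)
     = 50·(162 − j83.6)/(50 − j271)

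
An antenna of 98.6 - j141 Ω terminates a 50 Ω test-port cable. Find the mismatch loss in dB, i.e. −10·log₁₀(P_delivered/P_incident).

mismatch loss ≈ 3.28 dB

Γ = (48.6 − j141)/(148.6 − j141), |Γ| = 0.728
|Γ|² = 0.53, so P_del/P_inc = 1 − |Γ|² = 0.47
ML = −10·log₁₀(1 − |Γ|²)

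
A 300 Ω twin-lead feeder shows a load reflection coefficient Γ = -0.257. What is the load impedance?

Z_L = Z_0·(1 + Γ)/(1 − Γ) = 300·(0.743)/(1.26)

Z_L ≈ 177 Ω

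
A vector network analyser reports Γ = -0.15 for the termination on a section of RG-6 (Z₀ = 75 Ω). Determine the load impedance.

Z_L = Z_0·(1 + Γ)/(1 − Γ) = 75·(0.85)/(1.15)

Z_L ≈ 55.4 Ω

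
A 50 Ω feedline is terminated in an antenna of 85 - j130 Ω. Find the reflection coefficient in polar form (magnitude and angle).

Γ ≈ 0.718 ∠ -31°

Γ = (Z_L − Z_0)/(Z_L + Z_0) = (35 − j130)/(135 − j130)
|Γ| = 135/187 = 0.718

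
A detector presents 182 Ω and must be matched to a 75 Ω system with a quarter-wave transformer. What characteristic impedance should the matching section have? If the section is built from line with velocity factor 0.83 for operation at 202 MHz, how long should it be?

Z_qwt ≈ 117 Ω; length ≈ 30.8 cm

Z_qwt = √(Z_0·R_L) = √(75 × 182) = √13650
λ = 0.83·c/f = 1.23 m, so l = λ/4 = 0.308 m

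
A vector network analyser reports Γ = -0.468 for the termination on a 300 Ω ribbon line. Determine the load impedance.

Z_L = Z_0·(1 + Γ)/(1 − Γ) = 300·(0.532)/(1.47)

Z_L ≈ 109 Ω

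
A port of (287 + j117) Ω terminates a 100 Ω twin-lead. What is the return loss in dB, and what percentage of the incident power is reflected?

RL ≈ 5.26 dB; 29.8% of incident power reflected

Γ = (187 + j117)/(387 + j117), |Γ| = 0.546
RL = −20·log₁₀(0.546) = 5.26 dB
P_refl/P_inc = |Γ|² = 0.298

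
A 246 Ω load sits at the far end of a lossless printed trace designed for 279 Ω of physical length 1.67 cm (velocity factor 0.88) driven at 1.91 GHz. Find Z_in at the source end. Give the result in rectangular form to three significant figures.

Z_in ≈ 275 + j34.7 Ω

λ = v/f = 0.88·c / 1.91 GHz = 0.138 m
βl = 2π·l/λ = 2π × 0.121 = 43.5°
tan(βl) = tan(43.5°) = 0.949
Z_in = Z_0·(Z_L + jZ_0·tanβl)/(Z_0 + jZ_L·tanβl)
     = 279·(246 + j265)/(279 + j233)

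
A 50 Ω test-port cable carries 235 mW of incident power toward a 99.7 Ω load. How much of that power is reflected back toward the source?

P_reflected ≈ 25.9 mW

Γ = (99.7 − 50)/(99.7 + 50) = 0.332
|Γ|² = 0.11
P_refl = |Γ|²·P_inc = 25.9 mW, P_del = (1 − |Γ|²)·P_inc = 209 mW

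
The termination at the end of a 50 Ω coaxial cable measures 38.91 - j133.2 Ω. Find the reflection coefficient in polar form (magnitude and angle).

Γ ≈ 0.835 ∠ -38.5°

Γ = (Z_L − Z_0)/(Z_L + Z_0) = (-11.09 − j133.2)/(88.91 − j133.2)
|Γ| = 134/160 = 0.835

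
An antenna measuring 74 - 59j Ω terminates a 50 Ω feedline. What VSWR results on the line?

VSWR ≈ 2.73

Γ = (Z_L − Z_0)/(Z_L + Z_0) = (24 − j59)/(124 − j59)
|Γ| = 63.7/137 = 0.464
VSWR = (1 + |Γ|)/(1 − |Γ|) = 1.46/0.536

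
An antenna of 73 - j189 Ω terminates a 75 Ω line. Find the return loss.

RL ≈ 2.08 dB

Γ = (-2 − j189)/(148 − j189), |Γ| = 0.787
RL = −20·log₁₀|Γ| = −20·log₁₀(0.787)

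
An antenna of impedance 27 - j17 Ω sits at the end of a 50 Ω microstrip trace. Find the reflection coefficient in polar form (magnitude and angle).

Γ = (Z_L − Z_0)/(Z_L + Z_0) = (-23 − j17)/(77 − j17)
|Γ| = 28.6/78.9 = 0.363

Γ ≈ 0.363 ∠ -131°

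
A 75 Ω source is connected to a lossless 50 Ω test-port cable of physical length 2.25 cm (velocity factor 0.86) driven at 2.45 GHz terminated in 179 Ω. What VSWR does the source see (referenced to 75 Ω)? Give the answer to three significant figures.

VSWR ≈ 5.22

λ = v/f = 0.86·c / 2.45 GHz = 0.105 m
βl = 2π·l/λ = 2π × 0.214 = 76.9°
tan(βl) = 4.3
Z_in = Z_0·(Z_L + jZ_0·tanβl)/(Z_0 + jZ_L·tanβl) = 14.7 − j10.7 Ω
Γ_s = (Z_in − Z_s)/(Z_in + Z_s) = (-60.3 − j10.7)/(89.7 − j10.7), |Γ_s| = 0.679
VSWR = (1 + |Γ_s|)/(1 − |Γ_s|)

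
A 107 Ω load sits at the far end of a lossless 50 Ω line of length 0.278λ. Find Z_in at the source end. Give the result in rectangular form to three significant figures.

βl = 2π × 0.278 = 100°
tan(βl) = tan(100°) = -5.63
Z_in = Z_0·(Z_L + jZ_0·tanβl)/(Z_0 + jZ_L·tanβl)
     = 50·(107 − j281)/(50 − j602)

Z_in ≈ 23.9 + j6.9 Ω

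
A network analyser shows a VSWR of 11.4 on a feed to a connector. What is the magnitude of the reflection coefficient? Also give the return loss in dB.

|Γ| ≈ 0.839; return loss ≈ 1.53 dB

|Γ| = (S − 1)/(S + 1) = (11.4 − 1)/(11.4 + 1) = 10.4/12.4
RL = −20·log₁₀|Γ| = −20·log₁₀(0.839)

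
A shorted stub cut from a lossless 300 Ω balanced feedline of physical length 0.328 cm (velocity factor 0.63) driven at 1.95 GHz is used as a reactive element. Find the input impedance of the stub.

Z_in ≈ +j64.8 Ω

λ = v/f = 0.63·c / 1.95 GHz = 0.0969 m
βl = 2π·l/λ = 2π × 0.0338 = 12.2°
tan(βl) = 0.216
For a shorted stub, Z_in = jZ_0·tan(βl)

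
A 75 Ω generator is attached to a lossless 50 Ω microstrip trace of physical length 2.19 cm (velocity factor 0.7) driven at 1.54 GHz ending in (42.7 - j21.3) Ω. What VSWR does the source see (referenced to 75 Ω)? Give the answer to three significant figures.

λ = v/f = 0.7·c / 1.54 GHz = 0.136 m
βl = 2π·l/λ = 2π × 0.161 = 57.8°
tan(βl) = 1.59
Z_in = Z_0·(Z_L + jZ_0·tanβl)/(Z_0 + jZ_L·tanβl) = 32.3 + j8.5 Ω
Γ_s = (Z_in − Z_s)/(Z_in + Z_s) = (-42.7 + j8.5)/(107 + j8.5), |Γ_s| = 0.404
VSWR = (1 + |Γ_s|)/(1 − |Γ_s|)

VSWR ≈ 2.36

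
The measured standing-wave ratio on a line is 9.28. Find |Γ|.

|Γ| ≈ 0.805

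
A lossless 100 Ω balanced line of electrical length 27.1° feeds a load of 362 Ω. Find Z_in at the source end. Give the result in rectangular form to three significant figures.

Z_in ≈ 103 − j140 Ω

tan(βl) = tan(27.1°) = 0.512
Z_in = Z_0·(Z_L + jZ_0·tanβl)/(Z_0 + jZ_L·tanβl)
     = 100·(362 + j51.2)/(100 + j185)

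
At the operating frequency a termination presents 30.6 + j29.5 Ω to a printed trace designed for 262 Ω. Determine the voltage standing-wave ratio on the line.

VSWR ≈ 8.67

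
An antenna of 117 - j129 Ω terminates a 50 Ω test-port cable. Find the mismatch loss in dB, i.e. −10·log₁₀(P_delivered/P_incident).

mismatch loss ≈ 2.79 dB

Γ = (67 − j129)/(167 − j129), |Γ| = 0.689
|Γ|² = 0.475, so P_del/P_inc = 1 − |Γ|² = 0.525
ML = −10·log₁₀(1 − |Γ|²)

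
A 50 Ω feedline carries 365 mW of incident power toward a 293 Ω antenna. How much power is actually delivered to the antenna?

Γ = (293 − 50)/(293 + 50) = 0.708
|Γ|² = 0.502
P_refl = |Γ|²·P_inc = 183 mW, P_del = (1 − |Γ|²)·P_inc = 182 mW

P_delivered ≈ 182 mW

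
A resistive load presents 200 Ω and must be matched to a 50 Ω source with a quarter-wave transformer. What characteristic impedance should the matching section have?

Z_qwt = √(Z_0·R_L) = √(50 × 200) = √10000

Z_qwt ≈ 100 Ω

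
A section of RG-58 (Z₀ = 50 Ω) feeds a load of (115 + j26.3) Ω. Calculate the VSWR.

VSWR ≈ 2.45

Γ = (Z_L − Z_0)/(Z_L + Z_0) = (65 + j26.3)/(165 + j26.3)
|Γ| = 70.1/167 = 0.42
VSWR = (1 + |Γ|)/(1 − |Γ|) = 1.42/0.58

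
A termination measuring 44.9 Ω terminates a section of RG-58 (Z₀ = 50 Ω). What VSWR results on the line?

VSWR ≈ 1.11

Γ = (44.9 − 50)/(44.9 + 50) = -0.0537
VSWR = (1 + 0.0537)/(1 − 0.0537)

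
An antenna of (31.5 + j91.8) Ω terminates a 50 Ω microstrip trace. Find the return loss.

Γ = (-18.5 + j91.8)/(81.5 + j91.8), |Γ| = 0.763
RL = −20·log₁₀|Γ| = −20·log₁₀(0.763)

RL ≈ 2.35 dB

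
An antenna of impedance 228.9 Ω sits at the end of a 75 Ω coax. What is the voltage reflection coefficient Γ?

Γ = 0.506

Γ = (Z_L − Z_0)/(Z_L + Z_0) = (228.9 − 75)/(228.9 + 75) = 153.9/303.9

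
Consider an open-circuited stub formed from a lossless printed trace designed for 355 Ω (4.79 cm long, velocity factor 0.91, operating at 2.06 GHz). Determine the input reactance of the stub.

λ = v/f = 0.91·c / 2.06 GHz = 0.133 m
βl = 2π·l/λ = 2π × 0.361 = 130°
tan(βl) = -1.19
For an open-circuited stub, Z_in = −jZ_0·cot(βl) = −jZ_0/tan(βl)

X_in ≈ 299 Ω (inductive)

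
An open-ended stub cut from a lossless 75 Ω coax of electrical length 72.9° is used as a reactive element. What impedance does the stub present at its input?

tan(βl) = 3.25
For an open-ended stub, Z_in = −jZ_0·cot(βl) = −jZ_0/tan(βl)

Z_in ≈ −j23.1 Ω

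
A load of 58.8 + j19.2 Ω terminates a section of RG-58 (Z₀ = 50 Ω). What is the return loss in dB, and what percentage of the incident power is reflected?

RL ≈ 14.4 dB; 3.65% of incident power reflected

Γ = (8.8 + j19.2)/(108.8 + j19.2), |Γ| = 0.191
RL = −20·log₁₀(0.191) = 14.4 dB
P_refl/P_inc = |Γ|² = 0.0365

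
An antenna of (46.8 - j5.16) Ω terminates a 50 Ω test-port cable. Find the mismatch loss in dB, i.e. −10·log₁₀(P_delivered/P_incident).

mismatch loss ≈ 0.0171 dB

Γ = (-3.2 − j5.16)/(96.8 − j5.16), |Γ| = 0.0626
|Γ|² = 0.00392, so P_del/P_inc = 1 − |Γ|² = 0.996
ML = −10·log₁₀(1 − |Γ|²)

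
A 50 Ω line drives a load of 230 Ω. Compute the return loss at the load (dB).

Γ = (230 − 50)/(230 + 50) = 0.643
RL = −20·log₁₀|Γ| = −20·log₁₀(0.643)

RL ≈ 3.84 dB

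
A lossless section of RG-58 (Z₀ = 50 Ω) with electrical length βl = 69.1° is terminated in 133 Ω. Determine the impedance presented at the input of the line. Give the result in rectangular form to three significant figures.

Z_in ≈ 21.1 − j16.1 Ω

tan(βl) = tan(69.1°) = 2.62
Z_in = Z_0·(Z_L + jZ_0·tanβl)/(Z_0 + jZ_L·tanβl)
     = 50·(133 + j131)/(50 + j348)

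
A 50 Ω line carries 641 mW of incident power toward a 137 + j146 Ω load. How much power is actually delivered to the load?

P_delivered ≈ 312 mW

|Γ| = |(87 + j146)/(187 + j146)| = 0.716
|Γ|² = 0.513
P_refl = |Γ|²·P_inc = 329 mW, P_del = (1 − |Γ|²)·P_inc = 312 mW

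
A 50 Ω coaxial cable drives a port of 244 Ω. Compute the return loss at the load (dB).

RL ≈ 3.61 dB

Γ = (244 − 50)/(244 + 50) = 0.66
RL = −20·log₁₀|Γ| = −20·log₁₀(0.66)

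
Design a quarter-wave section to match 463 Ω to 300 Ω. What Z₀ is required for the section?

Z_qwt ≈ 373 Ω

Z_qwt = √(Z_0·R_L) = √(300 × 463) = √138900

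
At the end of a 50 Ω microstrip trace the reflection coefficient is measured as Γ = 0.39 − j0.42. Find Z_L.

Z_L = Z_0·(1 + Γ)/(1 − Γ) = 50·(1.39 − j0.42)/(0.61 + j0.42)

Z_L ≈ 61.2 − j76.6 Ω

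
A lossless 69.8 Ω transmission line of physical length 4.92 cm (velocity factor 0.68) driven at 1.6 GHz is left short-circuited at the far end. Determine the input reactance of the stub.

X_in ≈ -60.9 Ω (capacitive)

λ = v/f = 0.68·c / 1.6 GHz = 0.128 m
βl = 2π·l/λ = 2π × 0.386 = 139°
tan(βl) = -0.872
For a short-circuited stub, Z_in = jZ_0·tan(βl)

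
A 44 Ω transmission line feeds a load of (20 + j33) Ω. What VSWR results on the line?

VSWR ≈ 3.62

Γ = (Z_L − Z_0)/(Z_L + Z_0) = (-24 + j33)/(64 + j33)
|Γ| = 40.8/72 = 0.567
VSWR = (1 + |Γ|)/(1 − |Γ|) = 1.57/0.433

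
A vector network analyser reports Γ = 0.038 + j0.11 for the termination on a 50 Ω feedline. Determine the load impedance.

Z_L = Z_0·(1 + Γ)/(1 − Γ) = 50·(1.04 + j0.11)/(0.962 − j0.11)

Z_L ≈ 52.6 + j11.7 Ω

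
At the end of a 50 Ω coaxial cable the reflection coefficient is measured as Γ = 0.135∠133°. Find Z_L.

Z_L ≈ 40.8 + j8.21 Ω

Z_L = Z_0·(1 + Γ)/(1 − Γ) = 50·(0.908 + j0.0987)/(1.09 − j0.0987)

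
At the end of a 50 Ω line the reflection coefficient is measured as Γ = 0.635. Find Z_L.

Z_L = Z_0·(1 + Γ)/(1 − Γ) = 50·(1.64)/(0.365)

Z_L ≈ 224 Ω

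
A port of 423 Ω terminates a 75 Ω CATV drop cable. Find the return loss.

RL ≈ 3.11 dB

Γ = (423 − 75)/(423 + 75) = 0.699
RL = −20·log₁₀|Γ| = −20·log₁₀(0.699)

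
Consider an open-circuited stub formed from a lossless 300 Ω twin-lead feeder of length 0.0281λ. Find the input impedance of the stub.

βl = 2π × 0.0281 = 10.1°
tan(βl) = 0.178
For an open-circuited stub, Z_in = −jZ_0·cot(βl) = −jZ_0/tan(βl)

Z_in ≈ −j1680 Ω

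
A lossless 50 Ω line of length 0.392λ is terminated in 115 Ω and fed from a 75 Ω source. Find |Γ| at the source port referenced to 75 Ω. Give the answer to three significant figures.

|Γ| ≈ 0.408

βl = 2π × 0.392 = 141°
tan(βl) = -0.806
Z_in = Z_0·(Z_L + jZ_0·tanβl)/(Z_0 + jZ_L·tanβl) = 42.7 + j39 Ω
Γ_s = (Z_in − Z_s)/(Z_in + Z_s) = (-32.3 + j39)/(118 + j39), |Γ_s| = 0.408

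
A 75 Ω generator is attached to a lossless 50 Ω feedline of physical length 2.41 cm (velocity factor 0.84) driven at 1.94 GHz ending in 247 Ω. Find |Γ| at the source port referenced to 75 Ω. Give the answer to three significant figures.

λ = v/f = 0.84·c / 1.94 GHz = 0.13 m
βl = 2π·l/λ = 2π × 0.186 = 66.8°
tan(βl) = 2.33
Z_in = Z_0·(Z_L + jZ_0·tanβl)/(Z_0 + jZ_L·tanβl) = 11.9 − j20.4 Ω
Γ_s = (Z_in − Z_s)/(Z_in + Z_s) = (-63.1 − j20.4)/(86.9 − j20.4), |Γ_s| = 0.743

|Γ| ≈ 0.743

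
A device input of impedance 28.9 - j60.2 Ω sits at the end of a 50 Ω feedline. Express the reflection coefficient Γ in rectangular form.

Γ ≈ 0.199 − j0.611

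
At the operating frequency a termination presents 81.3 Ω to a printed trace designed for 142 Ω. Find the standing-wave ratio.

VSWR ≈ 1.75

For a purely resistive load, VSWR = R_L/Z_0 or Z_0/R_L (whichever > 1) = 142/81.3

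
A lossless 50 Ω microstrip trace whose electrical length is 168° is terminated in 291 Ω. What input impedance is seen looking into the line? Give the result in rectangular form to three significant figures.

tan(βl) = tan(168°) = -0.213
Z_in = Z_0·(Z_L + jZ_0·tanβl)/(Z_0 + jZ_L·tanβl)
     = 50·(291 − j10.6)/(50 − j61.9)

Z_in ≈ 120 + j138 Ω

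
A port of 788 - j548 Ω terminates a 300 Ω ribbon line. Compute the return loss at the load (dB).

Γ = (488 − j548)/(1088 − j548), |Γ| = 0.602
RL = −20·log₁₀|Γ| = −20·log₁₀(0.602)

RL ≈ 4.4 dB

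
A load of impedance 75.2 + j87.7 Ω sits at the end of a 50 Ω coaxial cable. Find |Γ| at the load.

Γ = (Z_L − Z_0)/(Z_L + Z_0) = (25.2 + j87.7)/(125.2 + j87.7)
|Γ| = 91.2/153

|Γ| ≈ 0.597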